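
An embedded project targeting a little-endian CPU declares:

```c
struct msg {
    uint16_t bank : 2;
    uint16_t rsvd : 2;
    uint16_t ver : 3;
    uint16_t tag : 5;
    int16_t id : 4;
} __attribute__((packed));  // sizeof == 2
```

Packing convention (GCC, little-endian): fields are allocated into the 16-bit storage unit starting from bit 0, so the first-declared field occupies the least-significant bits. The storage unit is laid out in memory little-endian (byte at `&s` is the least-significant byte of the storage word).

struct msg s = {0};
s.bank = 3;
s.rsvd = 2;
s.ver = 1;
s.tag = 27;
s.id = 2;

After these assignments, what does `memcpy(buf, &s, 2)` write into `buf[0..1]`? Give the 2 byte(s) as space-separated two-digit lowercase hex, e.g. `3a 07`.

bank:2 = 3 → 0x3 << 0 → word 0x0003
rsvd:2 = 2 → 0x2 << 2 → word 0x000b
ver:3 = 1 → 0x1 << 4 → word 0x001b
tag:5 = 27 → 0x1b << 7 → word 0x0d9b
id:4 = 2 → 0x2 << 12 → word 0x2d9b
word = 0x2d9b → little-endian bytes:
  [0]=0x9b  [1]=0x2d

9b 2d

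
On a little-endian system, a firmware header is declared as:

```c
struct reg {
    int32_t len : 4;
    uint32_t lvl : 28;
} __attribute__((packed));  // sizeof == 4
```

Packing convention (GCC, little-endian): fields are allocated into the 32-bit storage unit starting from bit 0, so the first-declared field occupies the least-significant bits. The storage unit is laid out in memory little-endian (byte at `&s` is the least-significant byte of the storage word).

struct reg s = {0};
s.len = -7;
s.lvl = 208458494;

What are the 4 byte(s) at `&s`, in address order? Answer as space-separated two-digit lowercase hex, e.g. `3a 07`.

len (4b) val=-7 bits=0x9 at bit 0: 0x00000009
lvl (28b) val=208458494 bits=0xc6cd2fe at bit 4: 0xc6cd2fe9
word = 0xc6cd2fe9 → little-endian bytes:
  [0]=0xe9  [1]=0x2f  [2]=0xcd  [3]=0xc6

e9 2f cd c6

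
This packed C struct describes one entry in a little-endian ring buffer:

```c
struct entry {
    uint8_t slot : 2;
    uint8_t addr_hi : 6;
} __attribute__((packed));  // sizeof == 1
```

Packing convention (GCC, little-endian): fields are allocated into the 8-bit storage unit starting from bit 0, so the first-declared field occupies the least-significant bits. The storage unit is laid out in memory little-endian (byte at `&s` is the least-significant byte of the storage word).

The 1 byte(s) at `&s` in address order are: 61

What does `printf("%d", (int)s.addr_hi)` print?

24

[0]=0x61 (little-endian) → word 0x61
slot [0+:2] = (word>>0) & 0x3 = 1
addr_hi [2+:6] = (word>>2) & 0x3f = 24  ←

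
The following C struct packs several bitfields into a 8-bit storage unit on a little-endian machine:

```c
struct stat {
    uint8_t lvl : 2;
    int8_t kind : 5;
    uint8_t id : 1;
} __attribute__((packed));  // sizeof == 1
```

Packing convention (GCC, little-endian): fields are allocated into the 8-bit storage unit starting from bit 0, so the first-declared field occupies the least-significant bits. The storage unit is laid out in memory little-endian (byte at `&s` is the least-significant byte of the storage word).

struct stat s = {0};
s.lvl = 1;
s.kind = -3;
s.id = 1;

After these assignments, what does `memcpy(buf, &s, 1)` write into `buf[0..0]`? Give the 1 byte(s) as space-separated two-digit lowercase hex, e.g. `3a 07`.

f5

lvl (2b) val=1 bits=0x1 at bit 0: 0x01
kind (5b) val=-3 bits=0x1d at bit 2: 0x75
id (1b) val=1 bits=0x1 at bit 7: 0xf5
word = 0xf5 → little-endian bytes:
  [0]=0xf5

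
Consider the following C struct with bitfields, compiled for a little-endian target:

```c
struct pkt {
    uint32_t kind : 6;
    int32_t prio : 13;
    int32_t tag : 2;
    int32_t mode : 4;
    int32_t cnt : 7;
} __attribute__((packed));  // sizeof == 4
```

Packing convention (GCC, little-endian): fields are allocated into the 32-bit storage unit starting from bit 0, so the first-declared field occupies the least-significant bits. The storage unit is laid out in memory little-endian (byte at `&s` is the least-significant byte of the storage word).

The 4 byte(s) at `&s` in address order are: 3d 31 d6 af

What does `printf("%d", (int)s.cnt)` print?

-41

[0]=0x3d [1]=0x31 [2]=0xd6 [3]=0xaf (little-endian) → word 0xafd6313d
kind:6 @ bit 0 → (0xafd6313d>>0)&0x3f = 0x3d
prio:13 @ bit 6 → (0xafd6313d>>6)&0x1fff = 0x18c4
tag:2 @ bit 19 → (0xafd6313d>>19)&0x3 = 0x2
mode:4 @ bit 21 → (0xafd6313d>>21)&0xf = 0xe
cnt:7 @ bit 25 → (0xafd6313d>>25)&0x7f = 0x57  ←
cnt signed 7b, MSB=1: 87 - 128 = -41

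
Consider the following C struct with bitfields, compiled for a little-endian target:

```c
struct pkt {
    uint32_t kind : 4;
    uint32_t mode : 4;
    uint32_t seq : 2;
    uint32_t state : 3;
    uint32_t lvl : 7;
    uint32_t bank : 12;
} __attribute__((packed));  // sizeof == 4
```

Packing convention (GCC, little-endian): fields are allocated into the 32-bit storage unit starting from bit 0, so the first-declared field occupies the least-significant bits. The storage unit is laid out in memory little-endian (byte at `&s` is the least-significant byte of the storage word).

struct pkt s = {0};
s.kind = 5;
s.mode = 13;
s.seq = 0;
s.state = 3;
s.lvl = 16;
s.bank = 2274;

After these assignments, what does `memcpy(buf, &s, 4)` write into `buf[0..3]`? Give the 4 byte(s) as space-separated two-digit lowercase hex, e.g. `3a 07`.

d5 0c 22 8e

kind:4 = 5 → 0x5 << 0 → word 0x00000005
mode:4 = 13 → 0xd << 4 → word 0x000000d5
seq:2 = 0 → 0x0 << 8 → word 0x000000d5
state:3 = 3 → 0x3 << 10 → word 0x00000cd5
lvl:7 = 16 → 0x10 << 13 → word 0x00020cd5
bank:12 = 2274 → 0x8e2 << 20 → word 0x8e220cd5
word = 0x8e220cd5 → little-endian bytes:
  [0]=0xd5  [1]=0x0c  [2]=0x22  [3]=0x8e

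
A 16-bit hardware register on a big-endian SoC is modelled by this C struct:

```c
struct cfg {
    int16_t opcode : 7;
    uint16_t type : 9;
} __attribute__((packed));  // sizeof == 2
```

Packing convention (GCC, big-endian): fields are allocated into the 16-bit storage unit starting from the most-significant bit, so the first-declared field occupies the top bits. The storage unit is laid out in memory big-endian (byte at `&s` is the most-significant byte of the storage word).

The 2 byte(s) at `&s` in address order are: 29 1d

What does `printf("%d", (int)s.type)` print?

285

[0]=0x29 [1]=0x1d (big-endian) → word 0x291d
opcode:7 @ bit 9 → (0x291d>>9)&0x7f = 0x14
type:9 @ bit 0 → (0x291d>>0)&0x1ff = 0x11d  ←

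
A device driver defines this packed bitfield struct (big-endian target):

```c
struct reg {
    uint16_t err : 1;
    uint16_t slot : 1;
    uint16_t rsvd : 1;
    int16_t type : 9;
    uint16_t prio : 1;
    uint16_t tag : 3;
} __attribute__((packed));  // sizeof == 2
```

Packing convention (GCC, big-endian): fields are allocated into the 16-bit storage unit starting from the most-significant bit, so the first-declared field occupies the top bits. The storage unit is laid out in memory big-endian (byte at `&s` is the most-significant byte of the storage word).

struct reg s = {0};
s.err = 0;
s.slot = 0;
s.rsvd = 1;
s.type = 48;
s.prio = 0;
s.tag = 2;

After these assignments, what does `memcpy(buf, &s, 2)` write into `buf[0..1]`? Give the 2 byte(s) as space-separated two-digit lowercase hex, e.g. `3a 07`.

23 02

err (1b) val=0 bits=0x0 at bit 15: 0x0000
slot (1b) val=0 bits=0x0 at bit 14: 0x0000
rsvd (1b) val=1 bits=0x1 at bit 13: 0x2000
type (9b) val=48 bits=0x30 at bit 4: 0x2300
prio (1b) val=0 bits=0x0 at bit 3: 0x2300
tag (3b) val=2 bits=0x2 at bit 0: 0x2302
word = 0x2302 → big-endian bytes:
  [0]=0x23  [1]=0x02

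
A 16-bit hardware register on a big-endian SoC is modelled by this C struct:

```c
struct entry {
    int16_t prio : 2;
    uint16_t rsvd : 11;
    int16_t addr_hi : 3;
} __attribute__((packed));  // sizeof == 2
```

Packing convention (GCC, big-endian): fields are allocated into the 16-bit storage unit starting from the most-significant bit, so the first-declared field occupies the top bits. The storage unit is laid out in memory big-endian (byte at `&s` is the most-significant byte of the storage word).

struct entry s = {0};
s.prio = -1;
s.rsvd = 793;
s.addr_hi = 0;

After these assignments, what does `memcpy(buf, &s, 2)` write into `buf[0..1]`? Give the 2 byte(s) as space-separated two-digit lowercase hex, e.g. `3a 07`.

d8 c8

prio:2 = -1 → 0x3 << 14 → word 0xc000
rsvd:11 = 793 → 0x319 << 3 → word 0xd8c8
addr_hi:3 = 0 → 0x0 << 0 → word 0xd8c8
word = 0xd8c8 → big-endian bytes:
  [0]=0xd8  [1]=0xc8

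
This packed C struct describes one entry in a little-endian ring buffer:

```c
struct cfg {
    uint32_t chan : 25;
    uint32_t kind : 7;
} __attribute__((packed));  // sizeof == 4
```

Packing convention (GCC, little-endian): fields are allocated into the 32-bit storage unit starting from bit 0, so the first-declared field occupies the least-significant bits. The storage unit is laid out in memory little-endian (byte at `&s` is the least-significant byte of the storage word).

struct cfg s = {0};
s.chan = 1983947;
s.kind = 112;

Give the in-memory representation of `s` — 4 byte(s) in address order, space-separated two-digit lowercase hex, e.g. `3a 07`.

chan (25b) val=1983947 bits=0x1e45cb at bit 0: 0x001e45cb
kind (7b) val=112 bits=0x70 at bit 25: 0xe01e45cb
word = 0xe01e45cb → little-endian bytes:
  [0]=0xcb  [1]=0x45  [2]=0x1e  [3]=0xe0

cb 45 1e e0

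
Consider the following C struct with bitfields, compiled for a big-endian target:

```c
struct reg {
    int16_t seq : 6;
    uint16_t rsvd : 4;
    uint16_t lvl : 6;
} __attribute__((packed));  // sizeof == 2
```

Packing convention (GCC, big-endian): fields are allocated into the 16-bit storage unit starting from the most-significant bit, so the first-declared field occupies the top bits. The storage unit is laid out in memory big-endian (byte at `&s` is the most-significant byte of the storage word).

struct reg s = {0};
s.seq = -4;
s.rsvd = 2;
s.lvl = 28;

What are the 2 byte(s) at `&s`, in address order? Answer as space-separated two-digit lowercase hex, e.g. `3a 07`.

seq (6b) val=-4 bits=0x3c at bit 10: 0xf000
rsvd (4b) val=2 bits=0x2 at bit 6: 0xf080
lvl (6b) val=28 bits=0x1c at bit 0: 0xf09c
word = 0xf09c → big-endian bytes:
  [0]=0xf0  [1]=0x9c

f0 9c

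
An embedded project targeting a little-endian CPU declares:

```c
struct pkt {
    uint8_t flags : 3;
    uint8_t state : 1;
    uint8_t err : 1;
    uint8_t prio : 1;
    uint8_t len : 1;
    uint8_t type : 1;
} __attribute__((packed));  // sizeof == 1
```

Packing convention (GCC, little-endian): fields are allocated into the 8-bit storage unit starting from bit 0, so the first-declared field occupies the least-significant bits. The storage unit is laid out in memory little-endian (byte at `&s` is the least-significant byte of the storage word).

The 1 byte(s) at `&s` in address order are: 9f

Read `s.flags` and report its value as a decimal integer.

7

[0]=0x9f (little-endian) → word 0x9f
flags [0+:3] = (word>>0) & 0x7 = 7  ←
state [3+:1] = (word>>3) & 0x1 = 1
err [4+:1] = (word>>4) & 0x1 = 1
prio [5+:1] = (word>>5) & 0x1 = 0
len [6+:1] = (word>>6) & 0x1 = 0
type [7+:1] = (word>>7) & 0x1 = 1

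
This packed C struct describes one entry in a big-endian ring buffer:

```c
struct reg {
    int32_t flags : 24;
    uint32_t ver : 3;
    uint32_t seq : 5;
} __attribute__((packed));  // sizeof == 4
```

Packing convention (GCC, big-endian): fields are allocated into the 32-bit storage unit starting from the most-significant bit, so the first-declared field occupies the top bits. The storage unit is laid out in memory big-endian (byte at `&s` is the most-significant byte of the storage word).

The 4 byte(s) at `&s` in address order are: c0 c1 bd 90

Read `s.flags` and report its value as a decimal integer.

[0]=0xc0 [1]=0xc1 [2]=0xbd [3]=0x90 (big-endian) → word 0xc0c1bd90
flags [8+:24] = (word>>8) & 0xffffff = 12632509  ←
ver [5+:3] = (word>>5) & 0x7 = 4
seq [0+:5] = (word>>0) & 0x1f = 16
flags signed 24b, MSB=1: 12632509 - 16777216 = -4144707

-4144707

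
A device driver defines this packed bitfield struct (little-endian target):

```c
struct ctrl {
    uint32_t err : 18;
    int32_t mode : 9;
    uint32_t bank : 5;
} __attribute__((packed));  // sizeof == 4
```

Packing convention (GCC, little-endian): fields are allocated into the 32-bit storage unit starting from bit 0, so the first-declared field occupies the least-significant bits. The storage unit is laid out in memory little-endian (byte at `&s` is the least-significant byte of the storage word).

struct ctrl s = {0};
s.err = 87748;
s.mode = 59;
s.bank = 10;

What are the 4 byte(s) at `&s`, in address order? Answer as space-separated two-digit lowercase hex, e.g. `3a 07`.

c4 56 ed 50

[0+:18] err=87748 & 0x3ffff = 0x156c4; word=0x000156c4
[18+:9] mode=59 & 0x1ff = 0x3b; word=0x00ed56c4
[27+:5] bank=10 & 0x1f = 0xa; word=0x50ed56c4
word = 0x50ed56c4 → little-endian bytes:
  [0]=0xc4  [1]=0x56  [2]=0xed  [3]=0x50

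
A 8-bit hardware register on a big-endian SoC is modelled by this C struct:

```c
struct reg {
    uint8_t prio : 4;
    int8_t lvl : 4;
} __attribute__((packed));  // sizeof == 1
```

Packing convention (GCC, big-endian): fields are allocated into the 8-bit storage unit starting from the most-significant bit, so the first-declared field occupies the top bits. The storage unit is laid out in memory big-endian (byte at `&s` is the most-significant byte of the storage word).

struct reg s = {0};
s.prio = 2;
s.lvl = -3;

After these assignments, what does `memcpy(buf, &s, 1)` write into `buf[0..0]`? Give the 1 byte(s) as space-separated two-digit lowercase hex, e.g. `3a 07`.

prio:4 = 2 → 0x2 << 4 → word 0x20
lvl:4 = -3 → 0xd << 0 → word 0x2d
word = 0x2d → big-endian bytes:
  [0]=0x2d

2d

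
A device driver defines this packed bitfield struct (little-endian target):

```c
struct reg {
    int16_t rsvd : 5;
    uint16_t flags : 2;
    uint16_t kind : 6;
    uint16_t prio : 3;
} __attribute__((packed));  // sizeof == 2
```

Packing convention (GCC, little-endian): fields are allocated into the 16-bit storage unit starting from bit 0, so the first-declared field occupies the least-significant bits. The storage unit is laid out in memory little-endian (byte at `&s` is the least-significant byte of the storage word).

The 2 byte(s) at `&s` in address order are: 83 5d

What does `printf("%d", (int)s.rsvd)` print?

3

[0]=0x83 [1]=0x5d (little-endian) → word 0x5d83
rsvd [0+:5] = (word>>0) & 0x1f = 3  ←
flags [5+:2] = (word>>5) & 0x3 = 0
kind [7+:6] = (word>>7) & 0x3f = 59
prio [13+:3] = (word>>13) & 0x7 = 2
rsvd signed 5b, MSB=0: value = 3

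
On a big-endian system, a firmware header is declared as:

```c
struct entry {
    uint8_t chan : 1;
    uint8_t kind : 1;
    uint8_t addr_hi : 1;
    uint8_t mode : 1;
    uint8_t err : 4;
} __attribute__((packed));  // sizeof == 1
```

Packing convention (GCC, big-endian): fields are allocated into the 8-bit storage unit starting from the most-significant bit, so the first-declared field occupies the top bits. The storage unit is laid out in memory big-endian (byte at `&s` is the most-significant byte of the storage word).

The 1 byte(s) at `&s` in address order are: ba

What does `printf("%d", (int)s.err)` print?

[0]=0xba (big-endian) → word 0xba
chan [7+:1] = (word>>7) & 0x1 = 1
kind [6+:1] = (word>>6) & 0x1 = 0
addr_hi [5+:1] = (word>>5) & 0x1 = 1
mode [4+:1] = (word>>4) & 0x1 = 1
err [0+:4] = (word>>0) & 0xf = 10  ←

10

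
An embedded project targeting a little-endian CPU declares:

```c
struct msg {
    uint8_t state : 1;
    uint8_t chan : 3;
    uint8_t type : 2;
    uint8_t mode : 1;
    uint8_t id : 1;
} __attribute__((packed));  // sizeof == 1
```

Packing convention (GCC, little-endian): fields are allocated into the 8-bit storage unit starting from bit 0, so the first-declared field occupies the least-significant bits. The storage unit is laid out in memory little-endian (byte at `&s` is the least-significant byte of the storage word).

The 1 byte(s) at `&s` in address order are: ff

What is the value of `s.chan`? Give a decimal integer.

[0]=0xff (little-endian) → word 0xff
state [0+:1] = (word>>0) & 0x1 = 1
chan [1+:3] = (word>>1) & 0x7 = 7  ←
type [4+:2] = (word>>4) & 0x3 = 3
mode [6+:1] = (word>>6) & 0x1 = 1
id [7+:1] = (word>>7) & 0x1 = 1

7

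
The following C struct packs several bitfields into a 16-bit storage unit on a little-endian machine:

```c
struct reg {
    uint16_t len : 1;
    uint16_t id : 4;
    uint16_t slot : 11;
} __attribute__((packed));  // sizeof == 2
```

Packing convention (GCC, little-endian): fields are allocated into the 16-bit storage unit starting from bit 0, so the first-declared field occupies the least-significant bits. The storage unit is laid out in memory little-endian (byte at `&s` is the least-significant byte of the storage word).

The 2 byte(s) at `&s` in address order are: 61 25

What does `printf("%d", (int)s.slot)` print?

299

[0]=0x61 [1]=0x25 (little-endian) → word 0x2561
len:1 @ bit 0 → (0x2561>>0)&0x1 = 0x1
id:4 @ bit 1 → (0x2561>>1)&0xf = 0x0
slot:11 @ bit 5 → (0x2561>>5)&0x7ff = 0x12b  ←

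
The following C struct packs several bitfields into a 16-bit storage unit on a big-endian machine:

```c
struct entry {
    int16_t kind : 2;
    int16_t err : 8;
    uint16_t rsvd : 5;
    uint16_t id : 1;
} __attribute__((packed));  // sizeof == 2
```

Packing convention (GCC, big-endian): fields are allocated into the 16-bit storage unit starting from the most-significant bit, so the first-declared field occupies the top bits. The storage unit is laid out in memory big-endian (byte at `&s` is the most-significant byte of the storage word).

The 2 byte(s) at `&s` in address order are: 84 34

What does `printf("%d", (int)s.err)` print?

16

[0]=0x84 [1]=0x34 (big-endian) → word 0x8434
kind:2 @ bit 14 → (0x8434>>14)&0x3 = 0x2
err:8 @ bit 6 → (0x8434>>6)&0xff = 0x10  ←
rsvd:5 @ bit 1 → (0x8434>>1)&0x1f = 0x1a
id:1 @ bit 0 → (0x8434>>0)&0x1 = 0x0
err signed 8b, MSB=0: value = 16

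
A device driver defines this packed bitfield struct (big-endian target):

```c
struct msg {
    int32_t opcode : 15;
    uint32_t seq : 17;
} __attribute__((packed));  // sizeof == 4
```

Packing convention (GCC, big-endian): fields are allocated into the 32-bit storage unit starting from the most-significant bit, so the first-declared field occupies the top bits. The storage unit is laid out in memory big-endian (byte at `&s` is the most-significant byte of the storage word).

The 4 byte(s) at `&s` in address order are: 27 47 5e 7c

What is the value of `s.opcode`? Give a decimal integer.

5027

[0]=0x27 [1]=0x47 [2]=0x5e [3]=0x7c (big-endian) → word 0x27475e7c
opcode [17+:15] = (word>>17) & 0x7fff = 5027  ←
seq [0+:17] = (word>>0) & 0x1ffff = 89724
opcode signed 15b, MSB=0: value = 5027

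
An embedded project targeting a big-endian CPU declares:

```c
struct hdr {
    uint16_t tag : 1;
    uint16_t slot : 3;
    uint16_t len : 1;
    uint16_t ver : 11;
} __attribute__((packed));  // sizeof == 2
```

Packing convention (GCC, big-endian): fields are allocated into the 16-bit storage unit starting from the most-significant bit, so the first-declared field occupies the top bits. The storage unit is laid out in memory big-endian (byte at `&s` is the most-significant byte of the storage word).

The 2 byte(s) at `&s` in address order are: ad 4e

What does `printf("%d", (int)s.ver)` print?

[0]=0xad [1]=0x4e (big-endian) → word 0xad4e
tag:1 @ bit 15 → (0xad4e>>15)&0x1 = 0x1
slot:3 @ bit 12 → (0xad4e>>12)&0x7 = 0x2
len:1 @ bit 11 → (0xad4e>>11)&0x1 = 0x1
ver:11 @ bit 0 → (0xad4e>>0)&0x7ff = 0x54e  ←

1358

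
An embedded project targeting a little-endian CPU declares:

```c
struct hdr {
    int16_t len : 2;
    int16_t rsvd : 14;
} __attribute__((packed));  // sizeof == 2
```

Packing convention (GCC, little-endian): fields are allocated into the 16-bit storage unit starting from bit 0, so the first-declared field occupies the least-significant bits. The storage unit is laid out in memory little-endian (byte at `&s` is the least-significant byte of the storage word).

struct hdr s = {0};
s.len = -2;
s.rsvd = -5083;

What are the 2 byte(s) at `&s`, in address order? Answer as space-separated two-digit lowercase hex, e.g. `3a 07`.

96 b0

len (2b) val=-2 bits=0x2 at bit 0: 0x0002
rsvd (14b) val=-5083 bits=0x2c25 at bit 2: 0xb096
word = 0xb096 → little-endian bytes:
  [0]=0x96  [1]=0xb0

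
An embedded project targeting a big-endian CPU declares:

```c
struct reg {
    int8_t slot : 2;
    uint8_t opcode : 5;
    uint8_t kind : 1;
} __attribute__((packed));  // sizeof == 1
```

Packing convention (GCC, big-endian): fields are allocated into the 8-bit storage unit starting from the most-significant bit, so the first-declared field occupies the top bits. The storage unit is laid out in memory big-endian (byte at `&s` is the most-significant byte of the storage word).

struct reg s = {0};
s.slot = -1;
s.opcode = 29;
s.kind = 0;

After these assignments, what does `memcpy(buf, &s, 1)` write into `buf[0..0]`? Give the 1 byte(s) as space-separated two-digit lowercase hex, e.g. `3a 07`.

slot:2 = -1 → 0x3 << 6 → word 0xc0
opcode:5 = 29 → 0x1d << 1 → word 0xfa
kind:1 = 0 → 0x0 << 0 → word 0xfa
word = 0xfa → big-endian bytes:
  [0]=0xfa

fa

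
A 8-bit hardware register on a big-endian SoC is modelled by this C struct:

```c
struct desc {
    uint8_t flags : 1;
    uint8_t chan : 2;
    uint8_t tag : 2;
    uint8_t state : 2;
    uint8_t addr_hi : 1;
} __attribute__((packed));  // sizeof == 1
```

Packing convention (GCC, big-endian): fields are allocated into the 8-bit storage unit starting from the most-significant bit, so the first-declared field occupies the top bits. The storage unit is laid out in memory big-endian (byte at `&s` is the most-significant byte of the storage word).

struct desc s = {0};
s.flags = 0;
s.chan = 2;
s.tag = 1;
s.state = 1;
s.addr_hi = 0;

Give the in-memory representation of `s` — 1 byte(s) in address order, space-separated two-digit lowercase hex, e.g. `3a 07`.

[7+:1] flags=0 & 0x1 = 0x0; word=0x00
[5+:2] chan=2 & 0x3 = 0x2; word=0x40
[3+:2] tag=1 & 0x3 = 0x1; word=0x48
[1+:2] state=1 & 0x3 = 0x1; word=0x4a
[0+:1] addr_hi=0 & 0x1 = 0x0; word=0x4a
word = 0x4a → big-endian bytes:
  [0]=0x4a

4a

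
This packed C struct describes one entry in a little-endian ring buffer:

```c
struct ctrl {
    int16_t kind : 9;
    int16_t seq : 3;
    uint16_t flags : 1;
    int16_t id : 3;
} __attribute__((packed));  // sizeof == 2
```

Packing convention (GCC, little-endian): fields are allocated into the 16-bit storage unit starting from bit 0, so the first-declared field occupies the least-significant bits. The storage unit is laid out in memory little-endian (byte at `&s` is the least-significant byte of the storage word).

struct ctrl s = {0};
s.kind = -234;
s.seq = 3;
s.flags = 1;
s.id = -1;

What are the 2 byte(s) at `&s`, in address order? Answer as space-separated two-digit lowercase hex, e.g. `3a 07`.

kind:9 = -234 → 0x116 << 0 → word 0x0116
seq:3 = 3 → 0x3 << 9 → word 0x0716
flags:1 = 1 → 0x1 << 12 → word 0x1716
id:3 = -1 → 0x7 << 13 → word 0xf716
word = 0xf716 → little-endian bytes:
  [0]=0x16  [1]=0xf7

16 f7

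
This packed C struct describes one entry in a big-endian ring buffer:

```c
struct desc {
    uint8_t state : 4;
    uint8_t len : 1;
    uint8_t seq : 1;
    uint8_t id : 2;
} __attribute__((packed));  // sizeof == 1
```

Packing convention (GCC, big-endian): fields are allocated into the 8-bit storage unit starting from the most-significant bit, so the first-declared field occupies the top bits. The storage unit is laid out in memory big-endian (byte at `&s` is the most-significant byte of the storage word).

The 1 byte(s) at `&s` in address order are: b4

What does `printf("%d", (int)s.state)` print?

[0]=0xb4 (big-endian) → word 0xb4
state [4+:4] = (word>>4) & 0xf = 11  ←
len [3+:1] = (word>>3) & 0x1 = 0
seq [2+:1] = (word>>2) & 0x1 = 1
id [0+:2] = (word>>0) & 0x3 = 0

11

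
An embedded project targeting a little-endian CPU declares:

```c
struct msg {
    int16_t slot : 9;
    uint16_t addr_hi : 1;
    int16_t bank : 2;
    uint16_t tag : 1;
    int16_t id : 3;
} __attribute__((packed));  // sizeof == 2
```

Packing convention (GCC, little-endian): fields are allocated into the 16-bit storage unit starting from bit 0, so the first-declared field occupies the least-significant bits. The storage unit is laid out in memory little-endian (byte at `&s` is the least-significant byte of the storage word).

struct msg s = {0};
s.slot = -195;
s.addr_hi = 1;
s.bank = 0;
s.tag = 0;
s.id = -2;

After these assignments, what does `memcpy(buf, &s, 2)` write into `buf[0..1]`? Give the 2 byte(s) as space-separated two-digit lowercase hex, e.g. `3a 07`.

slot:9 = -195 → 0x13d << 0 → word 0x013d
addr_hi:1 = 1 → 0x1 << 9 → word 0x033d
bank:2 = 0 → 0x0 << 10 → word 0x033d
tag:1 = 0 → 0x0 << 12 → word 0x033d
id:3 = -2 → 0x6 << 13 → word 0xc33d
word = 0xc33d → little-endian bytes:
  [0]=0x3d  [1]=0xc3

3d c3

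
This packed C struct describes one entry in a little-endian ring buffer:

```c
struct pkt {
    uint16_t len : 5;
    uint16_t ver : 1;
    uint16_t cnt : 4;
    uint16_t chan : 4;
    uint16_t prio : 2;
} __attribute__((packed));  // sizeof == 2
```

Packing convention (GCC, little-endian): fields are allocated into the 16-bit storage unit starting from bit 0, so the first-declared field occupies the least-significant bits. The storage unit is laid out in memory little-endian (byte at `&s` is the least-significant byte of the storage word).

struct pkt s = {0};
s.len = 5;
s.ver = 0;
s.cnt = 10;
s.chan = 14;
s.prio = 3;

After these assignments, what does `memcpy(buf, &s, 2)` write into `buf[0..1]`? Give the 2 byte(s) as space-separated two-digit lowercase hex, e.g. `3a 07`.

len (5b) val=5 bits=0x5 at bit 0: 0x0005
ver (1b) val=0 bits=0x0 at bit 5: 0x0005
cnt (4b) val=10 bits=0xa at bit 6: 0x0285
chan (4b) val=14 bits=0xe at bit 10: 0x3a85
prio (2b) val=3 bits=0x3 at bit 14: 0xfa85
word = 0xfa85 → little-endian bytes:
  [0]=0x85  [1]=0xfa

85 fa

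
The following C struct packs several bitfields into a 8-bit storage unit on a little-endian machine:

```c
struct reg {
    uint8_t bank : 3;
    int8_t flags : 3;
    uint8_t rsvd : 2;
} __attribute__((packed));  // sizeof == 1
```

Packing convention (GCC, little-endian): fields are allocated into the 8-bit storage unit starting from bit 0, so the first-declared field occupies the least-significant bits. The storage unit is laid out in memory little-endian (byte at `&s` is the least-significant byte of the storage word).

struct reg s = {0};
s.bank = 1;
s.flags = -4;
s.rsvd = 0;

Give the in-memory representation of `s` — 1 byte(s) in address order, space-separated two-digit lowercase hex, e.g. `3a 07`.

bank (3b) val=1 bits=0x1 at bit 0: 0x01
flags (3b) val=-4 bits=0x4 at bit 3: 0x21
rsvd (2b) val=0 bits=0x0 at bit 6: 0x21
word = 0x21 → little-endian bytes:
  [0]=0x21

21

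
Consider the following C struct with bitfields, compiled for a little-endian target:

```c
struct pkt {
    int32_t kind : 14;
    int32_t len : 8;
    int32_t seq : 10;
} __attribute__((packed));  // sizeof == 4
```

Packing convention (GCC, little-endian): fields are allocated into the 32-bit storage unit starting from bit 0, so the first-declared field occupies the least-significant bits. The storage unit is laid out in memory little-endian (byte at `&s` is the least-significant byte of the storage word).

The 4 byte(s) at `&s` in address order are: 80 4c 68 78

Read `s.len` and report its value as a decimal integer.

-95

[0]=0x80 [1]=0x4c [2]=0x68 [3]=0x78 (little-endian) → word 0x78684c80
kind [0+:14] = (word>>0) & 0x3fff = 3200
len [14+:8] = (word>>14) & 0xff = 161  ←
seq [22+:10] = (word>>22) & 0x3ff = 481
len signed 8b, MSB=1: 161 - 256 = -95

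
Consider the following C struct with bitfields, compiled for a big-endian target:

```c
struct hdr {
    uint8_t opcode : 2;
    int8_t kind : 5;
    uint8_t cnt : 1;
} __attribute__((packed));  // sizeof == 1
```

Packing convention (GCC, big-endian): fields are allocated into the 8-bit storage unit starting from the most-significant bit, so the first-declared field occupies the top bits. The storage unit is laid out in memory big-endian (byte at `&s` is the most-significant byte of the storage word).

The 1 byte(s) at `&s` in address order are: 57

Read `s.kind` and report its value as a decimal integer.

11

[0]=0x57 (big-endian) → word 0x57
opcode:2 @ bit 6 → (0x57>>6)&0x3 = 0x1
kind:5 @ bit 1 → (0x57>>1)&0x1f = 0xb  ←
cnt:1 @ bit 0 → (0x57>>0)&0x1 = 0x1
kind signed 5b, MSB=0: value = 11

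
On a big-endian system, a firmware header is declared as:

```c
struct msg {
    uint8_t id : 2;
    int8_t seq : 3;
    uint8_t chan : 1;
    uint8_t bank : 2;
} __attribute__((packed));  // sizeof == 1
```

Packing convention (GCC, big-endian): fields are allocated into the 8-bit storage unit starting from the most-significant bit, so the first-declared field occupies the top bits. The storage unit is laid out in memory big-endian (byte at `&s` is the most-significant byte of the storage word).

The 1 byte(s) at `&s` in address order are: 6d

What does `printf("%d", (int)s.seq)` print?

-3

[0]=0x6d (big-endian) → word 0x6d
id [6+:2] = (word>>6) & 0x3 = 1
seq [3+:3] = (word>>3) & 0x7 = 5  ←
chan [2+:1] = (word>>2) & 0x1 = 1
bank [0+:2] = (word>>0) & 0x3 = 1
seq signed 3b, MSB=1: 5 - 8 = -3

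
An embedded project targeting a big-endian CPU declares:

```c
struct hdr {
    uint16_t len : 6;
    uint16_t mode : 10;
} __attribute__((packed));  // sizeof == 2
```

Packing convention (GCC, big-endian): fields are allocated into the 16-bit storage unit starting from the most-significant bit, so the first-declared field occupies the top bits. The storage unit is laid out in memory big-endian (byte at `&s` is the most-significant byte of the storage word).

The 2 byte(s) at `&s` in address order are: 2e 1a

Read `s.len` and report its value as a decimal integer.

11

[0]=0x2e [1]=0x1a (big-endian) → word 0x2e1a
len [10+:6] = (word>>10) & 0x3f = 11  ←
mode [0+:10] = (word>>0) & 0x3ff = 538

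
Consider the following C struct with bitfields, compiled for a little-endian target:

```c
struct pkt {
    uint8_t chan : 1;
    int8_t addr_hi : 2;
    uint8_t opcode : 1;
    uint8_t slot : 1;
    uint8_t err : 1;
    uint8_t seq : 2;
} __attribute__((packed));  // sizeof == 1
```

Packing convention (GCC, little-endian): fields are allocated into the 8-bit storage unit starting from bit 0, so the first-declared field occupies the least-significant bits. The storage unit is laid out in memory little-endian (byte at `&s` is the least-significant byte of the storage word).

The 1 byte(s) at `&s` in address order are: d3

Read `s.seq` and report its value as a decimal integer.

3

[0]=0xd3 (little-endian) → word 0xd3
chan:1 @ bit 0 → (0xd3>>0)&0x1 = 0x1
addr_hi:2 @ bit 1 → (0xd3>>1)&0x3 = 0x1
opcode:1 @ bit 3 → (0xd3>>3)&0x1 = 0x0
slot:1 @ bit 4 → (0xd3>>4)&0x1 = 0x1
err:1 @ bit 5 → (0xd3>>5)&0x1 = 0x0
seq:2 @ bit 6 → (0xd3>>6)&0x3 = 0x3  ←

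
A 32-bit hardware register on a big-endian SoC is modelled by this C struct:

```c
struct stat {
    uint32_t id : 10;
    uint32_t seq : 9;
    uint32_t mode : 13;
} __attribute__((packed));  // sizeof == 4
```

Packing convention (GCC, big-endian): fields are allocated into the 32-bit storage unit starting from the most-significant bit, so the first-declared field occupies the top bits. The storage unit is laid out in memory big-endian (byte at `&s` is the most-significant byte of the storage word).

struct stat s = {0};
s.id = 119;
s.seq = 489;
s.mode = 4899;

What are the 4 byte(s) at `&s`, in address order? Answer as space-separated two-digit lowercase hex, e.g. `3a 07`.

id (10b) val=119 bits=0x77 at bit 22: 0x1dc00000
seq (9b) val=489 bits=0x1e9 at bit 13: 0x1dfd2000
mode (13b) val=4899 bits=0x1323 at bit 0: 0x1dfd3323
word = 0x1dfd3323 → big-endian bytes:
  [0]=0x1d  [1]=0xfd  [2]=0x33  [3]=0x23

1d fd 33 23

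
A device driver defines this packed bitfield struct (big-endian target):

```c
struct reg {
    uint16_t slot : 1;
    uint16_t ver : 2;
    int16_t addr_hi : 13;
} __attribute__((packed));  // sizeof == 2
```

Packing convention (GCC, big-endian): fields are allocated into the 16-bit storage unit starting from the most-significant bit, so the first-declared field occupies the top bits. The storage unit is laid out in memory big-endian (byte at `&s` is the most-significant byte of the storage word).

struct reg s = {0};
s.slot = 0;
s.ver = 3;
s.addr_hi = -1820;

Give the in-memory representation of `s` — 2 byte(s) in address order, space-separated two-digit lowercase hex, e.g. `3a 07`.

78 e4

slot (1b) val=0 bits=0x0 at bit 15: 0x0000
ver (2b) val=3 bits=0x3 at bit 13: 0x6000
addr_hi (13b) val=-1820 bits=0x18e4 at bit 0: 0x78e4
word = 0x78e4 → big-endian bytes:
  [0]=0x78  [1]=0xe4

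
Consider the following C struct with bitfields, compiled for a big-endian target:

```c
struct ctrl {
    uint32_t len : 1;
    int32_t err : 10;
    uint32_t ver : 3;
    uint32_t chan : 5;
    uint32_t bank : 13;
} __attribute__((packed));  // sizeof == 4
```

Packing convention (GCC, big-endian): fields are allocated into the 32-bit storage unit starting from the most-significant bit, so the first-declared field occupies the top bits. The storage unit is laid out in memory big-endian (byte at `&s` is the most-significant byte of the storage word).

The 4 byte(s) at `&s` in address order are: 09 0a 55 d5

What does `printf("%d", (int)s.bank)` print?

5589

[0]=0x09 [1]=0x0a [2]=0x55 [3]=0xd5 (big-endian) → word 0x090a55d5
len [31+:1] = (word>>31) & 0x1 = 0
err [21+:10] = (word>>21) & 0x3ff = 72
ver [18+:3] = (word>>18) & 0x7 = 2
chan [13+:5] = (word>>13) & 0x1f = 18
bank [0+:13] = (word>>0) & 0x1fff = 5589  ←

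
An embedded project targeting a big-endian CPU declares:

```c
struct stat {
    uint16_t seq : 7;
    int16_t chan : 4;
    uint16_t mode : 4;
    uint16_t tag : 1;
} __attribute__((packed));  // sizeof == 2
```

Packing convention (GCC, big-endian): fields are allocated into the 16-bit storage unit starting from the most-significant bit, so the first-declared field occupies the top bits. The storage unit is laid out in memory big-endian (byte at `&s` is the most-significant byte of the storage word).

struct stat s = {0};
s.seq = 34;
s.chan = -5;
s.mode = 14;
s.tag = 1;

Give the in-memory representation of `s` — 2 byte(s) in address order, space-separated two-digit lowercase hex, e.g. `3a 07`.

45 7d

seq (7b) val=34 bits=0x22 at bit 9: 0x4400
chan (4b) val=-5 bits=0xb at bit 5: 0x4560
mode (4b) val=14 bits=0xe at bit 1: 0x457c
tag (1b) val=1 bits=0x1 at bit 0: 0x457d
word = 0x457d → big-endian bytes:
  [0]=0x45  [1]=0x7d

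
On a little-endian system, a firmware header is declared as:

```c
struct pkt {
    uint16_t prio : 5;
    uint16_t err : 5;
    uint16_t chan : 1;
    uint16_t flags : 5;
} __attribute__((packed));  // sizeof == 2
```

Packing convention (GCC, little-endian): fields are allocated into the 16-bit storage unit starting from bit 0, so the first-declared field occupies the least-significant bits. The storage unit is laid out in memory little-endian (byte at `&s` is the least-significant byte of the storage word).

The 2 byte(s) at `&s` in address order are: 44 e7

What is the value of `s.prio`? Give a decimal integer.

[0]=0x44 [1]=0xe7 (little-endian) → word 0xe744
prio:5 @ bit 0 → (0xe744>>0)&0x1f = 0x4  ←
err:5 @ bit 5 → (0xe744>>5)&0x1f = 0x1a
chan:1 @ bit 10 → (0xe744>>10)&0x1 = 0x1
flags:5 @ bit 11 → (0xe744>>11)&0x1f = 0x1c

4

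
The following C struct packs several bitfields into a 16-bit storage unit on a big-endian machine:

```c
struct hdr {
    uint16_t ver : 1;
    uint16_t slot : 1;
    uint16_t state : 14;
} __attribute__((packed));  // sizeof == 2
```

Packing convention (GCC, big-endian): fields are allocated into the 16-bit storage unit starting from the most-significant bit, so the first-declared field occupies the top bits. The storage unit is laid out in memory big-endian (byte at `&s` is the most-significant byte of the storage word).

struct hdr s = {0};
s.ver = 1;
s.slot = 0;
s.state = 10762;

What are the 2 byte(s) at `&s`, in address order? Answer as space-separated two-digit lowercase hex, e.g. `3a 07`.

aa 0a

ver:1 = 1 → 0x1 << 15 → word 0x8000
slot:1 = 0 → 0x0 << 14 → word 0x8000
state:14 = 10762 → 0x2a0a << 0 → word 0xaa0a
word = 0xaa0a → big-endian bytes:
  [0]=0xaa  [1]=0x0a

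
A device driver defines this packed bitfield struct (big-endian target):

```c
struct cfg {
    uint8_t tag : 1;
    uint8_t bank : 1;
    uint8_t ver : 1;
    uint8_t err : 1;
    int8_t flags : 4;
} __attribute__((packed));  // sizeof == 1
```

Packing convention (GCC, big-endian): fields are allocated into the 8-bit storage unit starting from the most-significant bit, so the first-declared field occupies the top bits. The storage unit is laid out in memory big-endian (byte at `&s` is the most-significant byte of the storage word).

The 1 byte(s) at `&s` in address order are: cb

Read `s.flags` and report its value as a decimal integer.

[0]=0xcb (big-endian) → word 0xcb
tag:1 @ bit 7 → (0xcb>>7)&0x1 = 0x1
bank:1 @ bit 6 → (0xcb>>6)&0x1 = 0x1
ver:1 @ bit 5 → (0xcb>>5)&0x1 = 0x0
err:1 @ bit 4 → (0xcb>>4)&0x1 = 0x0
flags:4 @ bit 0 → (0xcb>>0)&0xf = 0xb  ←
flags signed 4b, MSB=1: 11 - 16 = -5

-5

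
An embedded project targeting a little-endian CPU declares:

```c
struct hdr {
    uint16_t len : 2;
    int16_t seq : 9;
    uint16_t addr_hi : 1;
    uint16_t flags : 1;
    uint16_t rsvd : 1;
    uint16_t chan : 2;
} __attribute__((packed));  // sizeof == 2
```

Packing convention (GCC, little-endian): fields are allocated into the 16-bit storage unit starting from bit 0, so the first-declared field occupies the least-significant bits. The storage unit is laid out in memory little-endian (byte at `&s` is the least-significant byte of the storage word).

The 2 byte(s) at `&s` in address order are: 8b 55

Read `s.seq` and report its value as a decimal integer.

[0]=0x8b [1]=0x55 (little-endian) → word 0x558b
len [0+:2] = (word>>0) & 0x3 = 3
seq [2+:9] = (word>>2) & 0x1ff = 354  ←
addr_hi [11+:1] = (word>>11) & 0x1 = 0
flags [12+:1] = (word>>12) & 0x1 = 1
rsvd [13+:1] = (word>>13) & 0x1 = 0
chan [14+:2] = (word>>14) & 0x3 = 1
seq signed 9b, MSB=1: 354 - 512 = -158

-158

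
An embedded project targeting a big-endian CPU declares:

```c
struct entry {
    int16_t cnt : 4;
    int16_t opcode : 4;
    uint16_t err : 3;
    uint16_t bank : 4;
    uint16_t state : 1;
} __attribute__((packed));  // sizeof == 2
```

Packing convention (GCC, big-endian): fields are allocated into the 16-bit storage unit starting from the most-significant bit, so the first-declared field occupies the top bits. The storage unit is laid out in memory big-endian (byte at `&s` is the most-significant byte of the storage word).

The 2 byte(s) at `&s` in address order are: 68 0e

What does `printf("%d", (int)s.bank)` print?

[0]=0x68 [1]=0x0e (big-endian) → word 0x680e
cnt [12+:4] = (word>>12) & 0xf = 6
opcode [8+:4] = (word>>8) & 0xf = 8
err [5+:3] = (word>>5) & 0x7 = 0
bank [1+:4] = (word>>1) & 0xf = 7  ←
state [0+:1] = (word>>0) & 0x1 = 0

7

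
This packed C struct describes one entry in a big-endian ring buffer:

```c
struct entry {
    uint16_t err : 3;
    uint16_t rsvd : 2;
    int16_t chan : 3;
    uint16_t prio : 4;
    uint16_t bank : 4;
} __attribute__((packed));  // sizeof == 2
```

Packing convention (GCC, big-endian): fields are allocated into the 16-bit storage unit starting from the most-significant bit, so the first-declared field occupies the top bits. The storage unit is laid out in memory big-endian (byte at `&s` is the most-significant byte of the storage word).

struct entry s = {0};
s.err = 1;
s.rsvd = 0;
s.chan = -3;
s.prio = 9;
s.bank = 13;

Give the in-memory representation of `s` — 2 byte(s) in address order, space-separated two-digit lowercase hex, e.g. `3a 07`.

err (3b) val=1 bits=0x1 at bit 13: 0x2000
rsvd (2b) val=0 bits=0x0 at bit 11: 0x2000
chan (3b) val=-3 bits=0x5 at bit 8: 0x2500
prio (4b) val=9 bits=0x9 at bit 4: 0x2590
bank (4b) val=13 bits=0xd at bit 0: 0x259d
word = 0x259d → big-endian bytes:
  [0]=0x25  [1]=0x9d

25 9d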